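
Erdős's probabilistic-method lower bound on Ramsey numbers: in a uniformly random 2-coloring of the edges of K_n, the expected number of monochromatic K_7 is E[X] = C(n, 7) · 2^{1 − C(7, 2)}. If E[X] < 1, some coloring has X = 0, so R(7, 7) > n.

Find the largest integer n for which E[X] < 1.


We need C(n, 7) · 2^{1 − 21} < 1, i.e. C(n, 7) < 2^{21 − 1} = 1048576.
Check values of n near the boundary:
  n = 21: C(21, 7) = 116280; 116280 < 1048576? YES
  n = 22: C(22, 7) = 170544; 170544 < 1048576? YES
  n = 23: C(23, 7) = 245157; 245157 < 1048576? YES
  n = 24: C(24, 7) = 346104; 346104 < 1048576? YES
  n = 25: C(25, 7) = 480700; 480700 < 1048576? YES
  n = 26: C(26, 7) = 657800; 657800 < 1048576? YES
  n = 27: C(27, 7) = 888030; 888030 < 1048576? YES
  n = 28: C(28, 7) = 1184040; 1184040 < 1048576? NO
The largest n with C(n, 7) < 1048576 is n = 27 (where E[X] = 444015/524288 ≈ 0.8469). Hence R(7, 7) > 27, i.e. R(7, 7) ≥ 28.

Largest n = 27; hence R(7, 7) > 27.


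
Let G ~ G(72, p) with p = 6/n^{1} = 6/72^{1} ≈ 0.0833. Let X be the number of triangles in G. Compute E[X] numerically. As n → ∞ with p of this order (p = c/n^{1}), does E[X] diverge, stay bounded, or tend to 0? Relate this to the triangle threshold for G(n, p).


Number of potential triangles: C(72, 3) = 59640.
Each occurs with probability p³ ≈ (0.0833)³ ≈ 5.78704e-04.
By linearity: E[X] = C(72, 3)·p³ ≈ 59640 · 5.78704e-04 ≈ 34.514.
Here α = 1, so p = 6/n is exactly at the triangle threshold p ~ 1/n. Asymptotically E[X] → c³/6 = 6³/6 = 36 ≈ 36.000, a bounded constant. In this regime the triangle count is asymptotically Poisson(c³/6).

E[X] ≈ 34.514; in regime p = Θ(1/n^{1}) E[X] stays bounded (at the triangle threshold p ~ 1/n).


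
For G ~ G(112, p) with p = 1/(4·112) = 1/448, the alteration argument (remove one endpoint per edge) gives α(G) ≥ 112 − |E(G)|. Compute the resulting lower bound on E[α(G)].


E[|E(G)|] = C(112, 2)·p = 6216 · (1/448) = 111/8.
E[α(G)] ≥ n − E[|E(G)|] = 112 − 111/8 = 785/8.
Numerically: ≈ 98.12500.
(This is only a lower bound; the true E[α(G)] may be larger.)

E[α(G)] ≥ 785/8 ≈ 98.12500.


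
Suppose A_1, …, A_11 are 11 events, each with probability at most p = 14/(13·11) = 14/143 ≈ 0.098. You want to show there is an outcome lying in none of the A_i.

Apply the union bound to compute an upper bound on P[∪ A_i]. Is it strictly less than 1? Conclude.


Union bound: P[∪_{i=1}^{11} A_i] ≤ Σ_i P[A_i] ≤ 11·p = 11·(14/143) = 14/13.
Numerically: 14/13 ≈ 1.077.
Is 14/13 < 1? NO.
Since the bound 14/13 is ≥ 1, the union bound is uninformative here; it does NOT by itself certify existence.

11·p = 14/13 ≈ 1.077; existence NOT certified by the union bound.


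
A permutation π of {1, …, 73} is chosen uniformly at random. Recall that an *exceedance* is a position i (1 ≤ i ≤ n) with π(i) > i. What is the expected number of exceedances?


Write X = Σ_{i=1}^{73} X_i, where X_i = 1_{π(i) > i}.
For each fixed i, π(i) is uniform over {1, …, 73} (marginal of a uniform permutation), so P[π(i) > i] = (n − i)/n. Summing: Σ_{i=1}^{73} (n − i)/n = (0 + 1 + … + 72)/73 = 73(73 − 1)/(2·73) = (73 − 1)/2.
Hence E[X] = Σ_{i=1}^{73} (73 − i)/73 = 36 ≈ 36.000.

E[X] = 36 = 36.000.


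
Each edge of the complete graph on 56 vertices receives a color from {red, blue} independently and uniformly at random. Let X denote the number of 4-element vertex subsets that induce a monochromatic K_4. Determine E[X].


Let X = Σ_S X_S over the C(56, 4) = 367290 subsets S of size 4, where X_S = 1 if the K_4 on S is monochromatic.
For a fixed S, the K_4 on S has C(4, 2) = 6 edges. P[all 6 edges red] = (1/2)^6, and likewise for blue, so P[monochromatic] = 2·(1/2)^6 = 2^{1 − 6} = 1/32.
By linearity of expectation: E[X] = C(56, 4) · 2^{1 − 6} = 367290 · 1/32 = 183645/16.
Numerically: E[X] ≈ 11477.8125.

E[X] = C(56,4)·2^(1−C(4,2)) = 183645/16 ≈ 11477.8125.


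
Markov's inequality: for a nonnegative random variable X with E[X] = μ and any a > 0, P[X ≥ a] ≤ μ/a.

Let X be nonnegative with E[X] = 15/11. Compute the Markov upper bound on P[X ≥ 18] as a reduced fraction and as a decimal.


μ = E[X] = 15/11, a = 18.
Markov: P[X ≥ 18] ≤ μ/a = (15/11)/18 = 5/66.
Numerically: ≈ 0.076.
(Since a = 18 > μ = 1.364, the bound 5/66 is < 1 and informative.)

P[X ≥ 18] ≤ 5/66 ≈ 0.076.


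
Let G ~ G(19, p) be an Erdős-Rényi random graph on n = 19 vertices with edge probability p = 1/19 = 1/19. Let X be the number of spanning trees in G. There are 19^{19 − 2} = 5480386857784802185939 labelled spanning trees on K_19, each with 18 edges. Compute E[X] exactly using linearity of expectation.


K_19 has 19^{19 − 2} = 5480386857784802185939 labelled spanning trees.
For each such spanning tree H, let X_H = 1 if all 18 edges of H are present in G. Then P[X_H = 1] = p^{18} = (1/19)^{18} = 1/104127350297911241532841.
By linearity of expectation: E[X] = Σ_H E[X_H] = 5480386857784802185939 · p^{18} = 5480386857784802185939 · 1/104127350297911241532841 = 1/19.
Numerically: E[X] ≈ 0.0526316.

E[X] = 5480386857784802185939 · (1/19)^{18} = 1/19 ≈ 0.0526316.


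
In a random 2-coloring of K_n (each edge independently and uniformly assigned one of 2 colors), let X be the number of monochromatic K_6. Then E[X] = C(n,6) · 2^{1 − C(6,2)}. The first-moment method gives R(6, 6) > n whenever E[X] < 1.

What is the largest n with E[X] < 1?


We need C(n, 6) · 2^{1 − 15} < 1, i.e. C(n, 6) < 2^{15 − 1} = 16384.
Check values of n near the boundary:
  n = 11: C(11, 6) = 462; 462 < 16384? YES
  n = 12: C(12, 6) = 924; 924 < 16384? YES
  n = 13: C(13, 6) = 1716; 1716 < 16384? YES
  n = 14: C(14, 6) = 3003; 3003 < 16384? YES
  n = 15: C(15, 6) = 5005; 5005 < 16384? YES
  n = 16: C(16, 6) = 8008; 8008 < 16384? YES
  n = 17: C(17, 6) = 12376; 12376 < 16384? YES
  n = 18: C(18, 6) = 18564; 18564 < 16384? NO
  n = 19: C(19, 6) = 27132; 27132 < 16384? NO
  n = 20: C(20, 6) = 38760; 38760 < 16384? NO
The largest n with C(n, 6) < 16384 is n = 17 (where E[X] = 1547/2048 ≈ 0.7553711). Hence R(6, 6) > 17, i.e. R(6, 6) ≥ 18.

Largest n = 17; hence R(6, 6) > 17.


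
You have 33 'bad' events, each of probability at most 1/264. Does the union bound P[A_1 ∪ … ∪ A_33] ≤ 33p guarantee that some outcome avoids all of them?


Union bound: P[∪_{i=1}^{33} A_i] ≤ Σ_i P[A_i] ≤ 33·p = 33·(1/264) = 1/8.
Numerically: 1/8 ≈ 0.125.
Is 1/8 < 1? YES.
Since P[∪ A_i] ≤ 1/8 < 1, the complement has P[∩ A_i^c] ≥ 1 − 1/8 = 7/8 > 0, so some outcome avoids every A_i.

33·p = 1/8 ≈ 0.125; existence CERTIFIED by the union bound.


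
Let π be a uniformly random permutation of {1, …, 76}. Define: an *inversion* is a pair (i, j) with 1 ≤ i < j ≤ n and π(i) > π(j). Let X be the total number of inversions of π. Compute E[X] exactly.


Write X = Σ X_I over the C(76, 2) = 2850 pairs i < j, with X_I the indicator of one inversion.
There are 2850 indicators.
For each fixed pair i < j, the values π(i) and π(j) are two distinct elements of {1, …, 76} in uniformly random order; by symmetry P[π(i) > π(j)] = 1/2.
By linearity: E[X] = 2850 · (1/2) = C(76, 2) · (1/2) = 2850/2 = 1425 ≈ 1425.0000.

E[X] = 1425 = 1425.0000.


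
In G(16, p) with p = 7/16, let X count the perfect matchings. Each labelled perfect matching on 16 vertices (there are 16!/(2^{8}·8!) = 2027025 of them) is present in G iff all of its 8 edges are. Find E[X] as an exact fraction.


K_16 has 16!/(2^{8}·8!) = 2027025 labelled perfect matchings.
For each such perfect matching H, let X_H = 1 if all 8 edges of H are present in G. Then P[X_H = 1] = p^{8} = (7/16)^{8} = 5764801/4294967296.
By linearity: E[X] = Σ_H E[X_H] = 2027025 · p^{8} = 2027025 · 5764801/4294967296 = 11685395747025/4294967296.
Numerically: E[X] ≈ 2721.

E[X] = 2027025 · (7/16)^{8} = 11685395747025/4294967296 ≈ 2721.


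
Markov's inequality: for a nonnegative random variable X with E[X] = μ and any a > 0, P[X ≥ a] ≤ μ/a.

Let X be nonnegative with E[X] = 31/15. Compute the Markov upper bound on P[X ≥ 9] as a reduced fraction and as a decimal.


μ = E[X] = 31/15, a = 9.
Markov: P[X ≥ 9] ≤ μ/a = (31/15)/9 = 31/135.
Numerically: ≈ 0.22963.
(Since a = 9 > μ = 2.06667, the bound 31/135 is < 1 and informative.)

P[X ≥ 9] ≤ 31/135 ≈ 0.22963.


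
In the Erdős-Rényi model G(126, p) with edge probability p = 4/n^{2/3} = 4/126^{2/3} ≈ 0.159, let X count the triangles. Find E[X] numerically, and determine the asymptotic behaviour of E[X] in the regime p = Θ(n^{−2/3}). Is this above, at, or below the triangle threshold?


Number of potential triangles: C(126, 3) = 325500.
Each occurs with probability p³ ≈ (0.159)³ ≈ 4.03124e-03.
By linearity: E[X] = C(126, 3)·p³ ≈ 325500 · 4.03124e-03 ≈ 1312.169.
Since α = 2/3 < 1, p = c/n^{2/3} ≫ 1/n is above the triangle threshold p ~ 1/n. Asymptotically E[X] ~ (c³/6)·n^{3(1−α)} = (4³/6)·n^{1} → ∞; triangles are abundant w.h.p.

E[X] ≈ 1312.169; in regime p = Θ(1/n^{2/3}) E[X] diverges (above the triangle threshold p ~ 1/n).


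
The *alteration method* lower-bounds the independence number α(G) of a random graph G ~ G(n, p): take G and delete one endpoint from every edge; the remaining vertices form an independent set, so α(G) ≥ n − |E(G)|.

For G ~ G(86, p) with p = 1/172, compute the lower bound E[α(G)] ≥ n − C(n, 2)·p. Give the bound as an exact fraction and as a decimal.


E[|E(G)|] = C(86, 2)·p = 3655 · (1/172) = 85/4.
E[α(G)] ≥ n − E[|E(G)|] = 86 − 85/4 = 259/4.
Numerically: ≈ 64.750000.
(This is only a lower bound; the true E[α(G)] may be larger.)

E[α(G)] ≥ 259/4 ≈ 64.750000.


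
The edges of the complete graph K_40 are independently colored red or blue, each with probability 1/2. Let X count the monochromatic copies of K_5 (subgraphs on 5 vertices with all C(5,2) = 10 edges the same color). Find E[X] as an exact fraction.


Let X = Σ_S X_S over the C(40, 5) = 658008 subsets S of size 5, where X_S = 1 if the K_5 on S is monochromatic.
For a fixed S, the K_5 on S has C(5, 2) = 10 edges. P[all 10 edges red] = (1/2)^10, and likewise for blue, so P[monochromatic] = 2·(1/2)^10 = 2^{1 − 10} = 1/512.
Summing: E[X] = C(40, 5) · 2^{1 − 10} = 658008 · 1/512 = 82251/64.
Numerically: E[X] ≈ 1285.171875.

E[X] = C(40,5)·2^(1−C(5,2)) = 82251/64 ≈ 1285.171875.


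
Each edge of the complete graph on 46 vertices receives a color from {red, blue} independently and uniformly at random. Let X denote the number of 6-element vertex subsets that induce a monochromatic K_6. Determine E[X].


Let X = Σ_S X_S over the C(46, 6) = 9366819 subsets S of size 6, where X_S = 1 if the K_6 on S is monochromatic.
For a fixed S, the K_6 on S has C(6, 2) = 15 edges. P[all 15 edges red] = (1/2)^15, and likewise for blue, so P[monochromatic] = 2·(1/2)^15 = 2^{1 − 15} = 1/16384.
By linearity: E[X] = C(46, 6) · 2^{1 − 15} = 9366819 · 1/16384 = 9366819/16384.
Numerically: E[X] ≈ 571.7053.

E[X] = C(46,6)·2^(1−C(6,2)) = 9366819/16384 ≈ 571.7053.


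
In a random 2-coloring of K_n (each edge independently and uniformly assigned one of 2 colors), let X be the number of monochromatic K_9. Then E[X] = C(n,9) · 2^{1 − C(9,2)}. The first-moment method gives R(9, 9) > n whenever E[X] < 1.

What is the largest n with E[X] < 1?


We need C(n, 9) · 2^{1 − 36} < 1, i.e. C(n, 9) < 2^{36 − 1} = 34359738368.
Check values of n near the boundary:
  n = 64: C(64, 9) = 27540584512; 27540584512 < 34359738368? YES
  n = 65: C(65, 9) = 31966749880; 31966749880 < 34359738368? YES
  n = 66: C(66, 9) = 37014131440; 37014131440 < 34359738368? NO
  n = 67: C(67, 9) = 42757703560; 42757703560 < 34359738368? NO
  n = 68: C(68, 9) = 49280065120; 49280065120 < 34359738368? NO
The largest n with C(n, 9) < 34359738368 is n = 65 (where E[X] = 3995843735/4294967296 ≈ 0.9303549). Hence R(9, 9) > 65, i.e. R(9, 9) ≥ 66.

Largest n = 65; hence R(9, 9) > 65.


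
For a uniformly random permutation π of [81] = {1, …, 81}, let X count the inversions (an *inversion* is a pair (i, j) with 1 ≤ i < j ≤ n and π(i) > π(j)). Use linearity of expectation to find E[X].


Write X = Σ X_I over the C(81, 2) = 3240 pairs i < j, with X_I the indicator of one inversion.
There are 3240 indicators.
For each fixed pair i < j, the values π(i) and π(j) are two distinct elements of {1, …, 81} in uniformly random order; by symmetry P[π(i) > π(j)] = 1/2.
By linearity: E[X] = 3240 · (1/2) = C(81, 2) · (1/2) = 3240/2 = 1620 ≈ 1620.000.

E[X] = 1620 = 1620.000.


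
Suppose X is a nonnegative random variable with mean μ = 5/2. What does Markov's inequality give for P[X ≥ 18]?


μ = E[X] = 5/2, a = 18.
Markov: P[X ≥ 18] ≤ μ/a = (5/2)/18 = 5/36.
Numerically: ≈ 0.138889.
(Since a = 18 > μ = 2.500000, the bound 5/36 is < 1 and informative.)

P[X ≥ 18] ≤ 5/36 ≈ 0.138889.


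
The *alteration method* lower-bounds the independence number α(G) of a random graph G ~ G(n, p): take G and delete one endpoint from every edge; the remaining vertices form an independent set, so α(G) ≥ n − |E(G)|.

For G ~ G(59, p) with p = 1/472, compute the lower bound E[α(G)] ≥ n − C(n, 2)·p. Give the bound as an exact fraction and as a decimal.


E[|E(G)|] = C(59, 2)·p = 1711 · (1/472) = 29/8.
E[α(G)] ≥ n − E[|E(G)|] = 59 − 29/8 = 443/8.
Numerically: ≈ 55.37500.
(This is only a lower bound; the true E[α(G)] may be larger.)

E[α(G)] ≥ 443/8 ≈ 55.37500.


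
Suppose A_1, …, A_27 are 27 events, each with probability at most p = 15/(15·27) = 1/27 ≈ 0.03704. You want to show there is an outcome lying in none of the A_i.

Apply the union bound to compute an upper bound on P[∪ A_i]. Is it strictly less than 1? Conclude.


Union bound: P[∪_{i=1}^{27} A_i] ≤ Σ_i P[A_i] ≤ 27·p = 27·(1/27) = 1.
Numerically: 1 ≈ 1.00000.
Is 1 < 1? NO.
Since the bound 1 is ≥ 1, the union bound is uninformative here; it does NOT by itself certify existence.

27·p = 1 ≈ 1.00000; existence NOT certified by the union bound.


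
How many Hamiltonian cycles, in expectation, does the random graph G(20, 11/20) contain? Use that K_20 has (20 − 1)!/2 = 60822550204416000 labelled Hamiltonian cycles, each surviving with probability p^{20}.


K_20 has (20 − 1)!/2 = 60822550204416000 labelled Hamiltonian cycles.
For each such Hamiltonian cycle H, let X_H = 1 if all 20 edges of H are present in G. Then P[X_H = 1] = p^{20} = (11/20)^{20} = 672749994932560009201/104857600000000000000000000.
By linearity: E[X] = Σ_H E[X_H] = 60822550204416000 · p^{20} = 60822550204416000 · 672749994932560009201/104857600000000000000000000 = 9989836509230039246035759128621/25600000000000000000.
Numerically: E[X] ≈ 3.902e+11.

E[X] = 60822550204416000 · (11/20)^{20} = 9989836509230039246035759128621/25600000000000000000 ≈ 3.902e+11.


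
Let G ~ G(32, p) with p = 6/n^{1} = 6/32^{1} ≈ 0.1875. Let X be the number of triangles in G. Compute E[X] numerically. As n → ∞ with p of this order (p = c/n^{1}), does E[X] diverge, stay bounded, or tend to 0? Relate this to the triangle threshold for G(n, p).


Number of potential triangles: C(32, 3) = 4960.
Each occurs with probability p³ ≈ (0.1875)³ ≈ 6.591797e-03.
By linearity: E[X] = C(32, 3)·p³ ≈ 4960 · 6.591797e-03 ≈ 32.6953.
Here α = 1, so p = 6/n is exactly at the triangle threshold p ~ 1/n. Asymptotically E[X] → c³/6 = 6³/6 = 36 ≈ 36.0000, a bounded constant. In this regime the triangle count is asymptotically Poisson(c³/6).

E[X] ≈ 32.6953; in regime p = Θ(1/n^{1}) E[X] stays bounded (at the triangle threshold p ~ 1/n).


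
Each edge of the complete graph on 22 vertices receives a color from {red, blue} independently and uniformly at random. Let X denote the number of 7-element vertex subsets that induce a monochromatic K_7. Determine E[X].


Let X = Σ_S X_S over the C(22, 7) = 170544 subsets S of size 7, where X_S = 1 if the K_7 on S is monochromatic.
For a fixed S, the K_7 on S has C(7, 2) = 21 edges. P[all 21 edges red] = (1/2)^21, and likewise for blue, so P[monochromatic] = 2·(1/2)^21 = 2^{1 − 21} = 1/1048576.
By linearity: E[X] = C(22, 7) · 2^{1 − 21} = 170544 · 1/1048576 = 10659/65536.
Numerically: E[X] ≈ 0.1626.

E[X] = C(22,7)·2^(1−C(7,2)) = 10659/65536 ≈ 0.1626.


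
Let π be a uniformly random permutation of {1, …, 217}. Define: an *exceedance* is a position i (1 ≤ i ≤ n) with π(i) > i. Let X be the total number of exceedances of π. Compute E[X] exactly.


Write X = Σ_{i=1}^{217} X_i, where X_i = 1_{π(i) > i}.
For each fixed i, π(i) is uniform over {1, …, 217} (marginal of a uniform permutation), so P[π(i) > i] = (n − i)/n. Summing: Σ_{i=1}^{217} (n − i)/n = (0 + 1 + … + 216)/217 = 217(217 − 1)/(2·217) = (217 − 1)/2.
Hence E[X] = Σ_{i=1}^{217} (217 − i)/217 = 108 ≈ 108.000.

E[X] = 108 = 108.000.


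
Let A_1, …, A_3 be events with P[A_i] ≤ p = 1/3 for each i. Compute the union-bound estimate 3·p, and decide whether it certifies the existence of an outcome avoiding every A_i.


Union bound: P[∪_{i=1}^{3} A_i] ≤ Σ_i P[A_i] ≤ 3·p = 3·(1/3) = 1.
Numerically: 1 ≈ 1.0000000.
Is 1 < 1? NO.
Since the bound 1 is ≥ 1, the union bound is uninformative here; it does NOT by itself certify existence.

3·p = 1 ≈ 1.0000000; existence NOT certified by the union bound.


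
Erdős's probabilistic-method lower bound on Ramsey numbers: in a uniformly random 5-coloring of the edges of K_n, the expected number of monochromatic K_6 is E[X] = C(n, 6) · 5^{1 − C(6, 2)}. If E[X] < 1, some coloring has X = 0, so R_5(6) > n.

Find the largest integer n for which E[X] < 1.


We need C(n, 6) · 5^{1 − 15} < 1, i.e. C(n, 6) < 5^{15 − 1} = 6103515625.
Check values of n near the boundary:
  n = 128: C(128, 6) = 5423611200; 5423611200 < 6103515625? YES
  n = 129: C(129, 6) = 5688177600; 5688177600 < 6103515625? YES
  n = 130: C(130, 6) = 5963412000; 5963412000 < 6103515625? YES
  n = 131: C(131, 6) = 6249655776; 6249655776 < 6103515625? NO
The largest n with C(n, 6) < 6103515625 is n = 130 (where E[X] = 47707296/48828125 ≈ 0.97705). Hence R_5(6) > 130, i.e. R_5(6) ≥ 131.

Largest n = 130; hence R_5(6) > 130.


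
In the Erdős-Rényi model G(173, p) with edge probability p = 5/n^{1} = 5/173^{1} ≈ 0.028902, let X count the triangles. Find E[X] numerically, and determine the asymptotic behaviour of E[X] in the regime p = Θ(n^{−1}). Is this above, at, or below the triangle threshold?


Number of potential triangles: C(173, 3) = 848046.
Each occurs with probability p³ ≈ (0.028902)³ ≈ 2.4141914e-05.
By linearity: E[X] = C(173, 3)·p³ ≈ 848046 · 2.4141914e-05 ≈ 20.47345.
Here α = 1, so p = 5/n is exactly at the triangle threshold p ~ 1/n. Asymptotically E[X] → c³/6 = 5³/6 = 125/6 ≈ 20.83333, a bounded constant. In this regime the triangle count is asymptotically Poisson(c³/6).

E[X] ≈ 20.47345; in regime p = Θ(1/n^{1}) E[X] stays bounded (at the triangle threshold p ~ 1/n).


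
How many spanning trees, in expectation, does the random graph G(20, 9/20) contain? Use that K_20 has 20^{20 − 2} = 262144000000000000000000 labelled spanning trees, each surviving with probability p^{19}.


K_20 has 20^{20 − 2} = 262144000000000000000000 labelled spanning trees.
For each such spanning tree H, let X_H = 1 if all 19 edges of H are present in G. Then P[X_H = 1] = p^{19} = (9/20)^{19} = 1350851717672992089/5242880000000000000000000.
By linearity: E[X] = Σ_H E[X_H] = 262144000000000000000000 · p^{19} = 262144000000000000000000 · 1350851717672992089/5242880000000000000000000 = 1350851717672992089/20.
Numerically: E[X] ≈ 6.75426e+16.

E[X] = 262144000000000000000000 · (9/20)^{19} = 1350851717672992089/20 ≈ 6.75426e+16.


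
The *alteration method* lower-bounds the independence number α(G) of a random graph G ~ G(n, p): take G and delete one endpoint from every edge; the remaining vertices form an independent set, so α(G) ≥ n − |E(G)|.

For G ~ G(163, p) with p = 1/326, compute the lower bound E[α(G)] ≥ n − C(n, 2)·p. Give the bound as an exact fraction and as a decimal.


E[|E(G)|] = C(163, 2)·p = 13203 · (1/326) = 81/2.
E[α(G)] ≥ n − E[|E(G)|] = 163 − 81/2 = 245/2.
Numerically: ≈ 122.500000.
(This is only a lower bound; the true E[α(G)] may be larger.)

E[α(G)] ≥ 245/2 ≈ 122.500000.


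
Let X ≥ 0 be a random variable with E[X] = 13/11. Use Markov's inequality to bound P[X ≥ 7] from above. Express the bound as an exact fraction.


μ = E[X] = 13/11, a = 7.
Markov: P[X ≥ 7] ≤ μ/a = (13/11)/7 = 13/77.
Numerically: ≈ 0.16883.
(Since a = 7 > μ = 1.18182, the bound 13/77 is < 1 and informative.)

P[X ≥ 7] ≤ 13/77 ≈ 0.16883.


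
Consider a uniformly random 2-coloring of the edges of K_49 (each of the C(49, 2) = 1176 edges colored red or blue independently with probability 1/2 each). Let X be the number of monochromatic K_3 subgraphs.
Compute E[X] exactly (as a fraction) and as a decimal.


Let X = Σ_S X_S over the C(49, 3) = 18424 subsets S of size 3, where X_S = 1 if the K_3 on S is monochromatic.
For a fixed S, the K_3 on S has C(3, 2) = 3 edges. P[all 3 edges red] = (1/2)^3, and likewise for blue, so P[monochromatic] = 2·(1/2)^3 = 2^{1 − 3} = 1/4.
By linearity of expectation: E[X] = C(49, 3) · 2^{1 − 3} = 18424 · 1/4 = 4606.
Numerically: E[X] ≈ 4606.00000.

E[X] = C(49,3)·2^(1−C(3,2)) = 4606 ≈ 4606.00000.


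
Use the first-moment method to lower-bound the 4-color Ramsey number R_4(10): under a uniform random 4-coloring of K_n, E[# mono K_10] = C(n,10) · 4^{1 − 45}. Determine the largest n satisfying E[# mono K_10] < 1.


We need C(n, 10) · 4^{1 − 45} < 1, i.e. C(n, 10) < 4^{45 − 1} = 309485009821345068724781056.
Check values of n near the boundary:
  n = 2019: C(2019, 10) = 303322949179835278009229628; 303322949179835278009229628 < 309485009821345068724781056? YES
  n = 2020: C(2020, 10) = 304832018578739931133653656; 304832018578739931133653656 < 309485009821345068724781056? YES
  n = 2021: C(2021, 10) = 306347841644770462864800616; 306347841644770462864800616 < 309485009821345068724781056? YES
  n = 2022: C(2022, 10) = 307870445231474093395937796; 307870445231474093395937796 < 309485009821345068724781056? YES
  n = 2023: C(2023, 10) = 309399856285778485315440716; 309399856285778485315440716 < 309485009821345068724781056? YES
  n = 2024: C(2024, 10) = 310936101848269937576192656; 310936101848269937576192656 < 309485009821345068724781056? NO
  n = 2025: C(2025, 10) = 312479209053472269772600560; 312479209053472269772600560 < 309485009821345068724781056? NO
The largest n with C(n, 10) < 309485009821345068724781056 is n = 2023 (where E[X] = 77349964071444621328860179/77371252455336267181195264 ≈ 0.9997249). Hence R_4(10) > 2023, i.e. R_4(10) ≥ 2024.

Largest n = 2023; hence R_4(10) > 2023.


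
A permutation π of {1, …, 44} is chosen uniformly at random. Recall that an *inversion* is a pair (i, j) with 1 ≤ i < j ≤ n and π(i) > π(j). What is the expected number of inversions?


Write X = Σ X_I over the C(44, 2) = 946 pairs i < j, with X_I the indicator of one inversion.
There are 946 indicators.
For each fixed pair i < j, the values π(i) and π(j) are two distinct elements of {1, …, 44} in uniformly random order; by symmetry P[π(i) > π(j)] = 1/2.
By linearity: E[X] = 946 · (1/2) = C(44, 2) · (1/2) = 946/2 = 473 ≈ 473.000.

E[X] = 473 = 473.000.


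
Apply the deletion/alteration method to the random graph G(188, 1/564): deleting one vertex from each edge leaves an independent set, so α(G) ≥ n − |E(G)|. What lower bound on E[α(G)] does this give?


E[|E(G)|] = C(188, 2)·p = 17578 · (1/564) = 187/6.
E[α(G)] ≥ n − E[|E(G)|] = 188 − 187/6 = 941/6.
Numerically: ≈ 156.8333.
(This is only a lower bound; the true E[α(G)] may be larger.)

E[α(G)] ≥ 941/6 ≈ 156.8333.


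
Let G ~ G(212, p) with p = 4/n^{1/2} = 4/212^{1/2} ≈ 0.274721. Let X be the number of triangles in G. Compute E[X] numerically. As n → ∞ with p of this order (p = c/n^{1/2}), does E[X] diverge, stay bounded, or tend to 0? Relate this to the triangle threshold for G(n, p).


Number of potential triangles: C(212, 3) = 1565620.
Each occurs with probability p³ ≈ (0.274721)³ ≈ 2.07336700e-02.
By linearity: E[X] = C(212, 3)·p³ ≈ 1565620 · 2.07336700e-02 ≈ 32461.048472.
Since α = 1/2 < 1, p = c/n^{1/2} ≫ 1/n is above the triangle threshold p ~ 1/n. Asymptotically E[X] ~ (c³/6)·n^{3(1−α)} = (4³/6)·n^{1.5} → ∞; triangles are abundant w.h.p.

E[X] ≈ 32461.048472; in regime p = Θ(1/n^{1/2}) E[X] diverges (above the triangle threshold p ~ 1/n).


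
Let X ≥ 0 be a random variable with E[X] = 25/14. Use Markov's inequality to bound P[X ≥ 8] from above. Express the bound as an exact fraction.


μ = E[X] = 25/14, a = 8.
Markov: P[X ≥ 8] ≤ μ/a = (25/14)/8 = 25/112.
Numerically: ≈ 0.22321.
(Since a = 8 > μ = 1.78571, the bound 25/112 is < 1 and informative.)

P[X ≥ 8] ≤ 25/112 ≈ 0.22321.


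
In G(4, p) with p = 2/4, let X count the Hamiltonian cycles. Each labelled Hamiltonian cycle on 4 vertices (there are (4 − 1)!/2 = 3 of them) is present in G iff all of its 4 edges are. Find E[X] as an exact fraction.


K_4 has (4 − 1)!/2 = 3 labelled Hamiltonian cycles.
For each such Hamiltonian cycle H, let X_H = 1 if all 4 edges of H are present in G. Then P[X_H = 1] = p^{4} = (1/2)^{4} = 1/16.
Summing the indicators: E[X] = Σ_H E[X_H] = 3 · p^{4} = 3 · 1/16 = 3/16.
Numerically: E[X] ≈ 0.1875.

E[X] = 3 · (1/2)^{4} = 3/16 ≈ 0.1875.


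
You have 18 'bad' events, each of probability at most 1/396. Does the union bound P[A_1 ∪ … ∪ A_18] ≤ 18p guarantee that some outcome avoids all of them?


Union bound: P[∪_{i=1}^{18} A_i] ≤ Σ_i P[A_i] ≤ 18·p = 18·(1/396) = 1/22.
Numerically: 1/22 ≈ 0.04545.
Is 1/22 < 1? YES.
Since P[∪ A_i] ≤ 1/22 < 1, the complement has P[∩ A_i^c] ≥ 1 − 1/22 = 21/22 > 0, so some outcome avoids every A_i.

18·p = 1/22 ≈ 0.04545; existence CERTIFIED by the union bound.


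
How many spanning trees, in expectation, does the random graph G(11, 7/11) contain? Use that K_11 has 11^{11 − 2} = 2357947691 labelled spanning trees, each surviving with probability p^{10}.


K_11 has 11^{11 − 2} = 2357947691 labelled spanning trees.
For each such spanning tree H, let X_H = 1 if all 10 edges of H are present in G. Then P[X_H = 1] = p^{10} = (7/11)^{10} = 282475249/25937424601.
By linearity: E[X] = Σ_H E[X_H] = 2357947691 · p^{10} = 2357947691 · 282475249/25937424601 = 282475249/11.
Numerically: E[X] ≈ 2.568e+07.

E[X] = 2357947691 · (7/11)^{10} = 282475249/11 ≈ 2.568e+07.


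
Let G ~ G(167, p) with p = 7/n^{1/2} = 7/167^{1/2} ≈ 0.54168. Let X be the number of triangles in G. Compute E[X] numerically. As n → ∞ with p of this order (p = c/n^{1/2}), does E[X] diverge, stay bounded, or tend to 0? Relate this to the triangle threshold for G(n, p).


Number of potential triangles: C(167, 3) = 762355.
Each occurs with probability p³ ≈ (0.54168)³ ≈ 1.5893495e-01.
By linearity: E[X] = C(167, 3)·p³ ≈ 762355 · 1.5893495e-01 ≈ 121164.85484.
Since α = 1/2 < 1, p = c/n^{1/2} ≫ 1/n is above the triangle threshold p ~ 1/n. Asymptotically E[X] ~ (c³/6)·n^{3(1−α)} = (7³/6)·n^{1.5} → ∞; triangles are abundant w.h.p.

E[X] ≈ 121164.85484; in regime p = Θ(1/n^{1/2}) E[X] diverges (above the triangle threshold p ~ 1/n).


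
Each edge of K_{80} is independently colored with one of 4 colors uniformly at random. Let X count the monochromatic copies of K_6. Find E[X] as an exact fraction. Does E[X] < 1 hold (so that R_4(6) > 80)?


E[X] = C(80, 6) · 4^{1 − 15} = 300500200 · 4^{−14} = 300500200/268435456.
As a reduced fraction: E[X] = 37562525/33554432 ≈ 1.119.
Is E[X] < 1? NO.
Since E[X] ≥ 1, the first-moment bound is inconclusive at n = 80; it does NOT by itself certify R_4(6) > 80.

E[X] = 37562525/33554432 ≈ 1.119; E[X] ≥ 1; first-moment method inconclusive here.


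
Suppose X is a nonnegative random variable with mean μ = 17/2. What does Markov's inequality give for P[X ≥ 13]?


μ = E[X] = 17/2, a = 13.
Markov: P[X ≥ 13] ≤ μ/a = (17/2)/13 = 17/26.
Numerically: ≈ 0.65385.
(Since a = 13 > μ = 8.50000, the bound 17/26 is < 1 and informative.)

P[X ≥ 13] ≤ 17/26 ≈ 0.65385.


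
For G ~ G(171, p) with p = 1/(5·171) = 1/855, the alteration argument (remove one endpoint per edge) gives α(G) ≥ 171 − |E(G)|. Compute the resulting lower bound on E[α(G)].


E[|E(G)|] = C(171, 2)·p = 14535 · (1/855) = 17.
E[α(G)] ≥ n − E[|E(G)|] = 171 − 17 = 154.
Numerically: ≈ 154.0000.
(This is only a lower bound; the true E[α(G)] may be larger.)

E[α(G)] ≥ 154 ≈ 154.0000.


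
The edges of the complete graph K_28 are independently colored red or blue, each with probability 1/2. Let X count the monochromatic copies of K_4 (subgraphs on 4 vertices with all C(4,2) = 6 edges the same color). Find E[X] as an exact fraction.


Let X = Σ_S X_S over the C(28, 4) = 20475 subsets S of size 4, where X_S = 1 if the K_4 on S is monochromatic.
For a fixed S, the K_4 on S has C(4, 2) = 6 edges. P[all 6 edges red] = (1/2)^6, and likewise for blue, so P[monochromatic] = 2·(1/2)^6 = 2^{1 − 6} = 1/32.
By linearity of expectation: E[X] = C(28, 4) · 2^{1 − 6} = 20475 · 1/32 = 20475/32.
Numerically: E[X] ≈ 639.844.

E[X] = C(28,4)·2^(1−C(4,2)) = 20475/32 ≈ 639.844.


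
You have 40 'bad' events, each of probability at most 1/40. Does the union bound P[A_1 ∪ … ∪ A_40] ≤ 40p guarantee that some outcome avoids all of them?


Union bound: P[∪_{i=1}^{40} A_i] ≤ Σ_i P[A_i] ≤ 40·p = 40·(1/40) = 1.
Numerically: 1 ≈ 1.0000000.
Is 1 < 1? NO.
Since the bound 1 is ≥ 1, the union bound is uninformative here; it does NOT by itself certify existence.

40·p = 1 ≈ 1.0000000; existence NOT certified by the union bound.


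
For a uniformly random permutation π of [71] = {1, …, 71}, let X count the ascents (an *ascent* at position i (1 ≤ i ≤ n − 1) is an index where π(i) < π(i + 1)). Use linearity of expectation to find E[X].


Write X = Σ X_I over i = 1, …, 70, with X_I the indicator of one ascent.
There are 70 indicators.
For each fixed i, the pair (π(i), π(i+1)) is a uniformly random ordered pair of distinct values from {1, …, 71}; by symmetry P[π(i) < π(i+1)] = 1/2.
By linearity: E[X] = 70 · (1/2) = (71 − 1) · (1/2) = 35 ≈ 35.000000.

E[X] = 35 = 35.000000.


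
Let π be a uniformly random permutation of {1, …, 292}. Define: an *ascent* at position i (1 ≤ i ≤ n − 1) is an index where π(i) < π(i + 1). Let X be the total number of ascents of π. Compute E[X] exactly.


Write X = Σ X_I over i = 1, …, 291, with X_I the indicator of one ascent.
There are 291 indicators.
For each fixed i, the pair (π(i), π(i+1)) is a uniformly random ordered pair of distinct values from {1, …, 292}; by symmetry P[π(i) < π(i+1)] = 1/2.
By linearity: E[X] = 291 · (1/2) = (292 − 1) · (1/2) = 291/2 ≈ 145.50000.

E[X] = 291/2 = 145.50000.


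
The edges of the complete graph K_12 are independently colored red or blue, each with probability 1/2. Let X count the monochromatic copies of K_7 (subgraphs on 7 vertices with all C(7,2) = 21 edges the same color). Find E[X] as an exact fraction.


Let X = Σ_S X_S over the C(12, 7) = 792 subsets S of size 7, where X_S = 1 if the K_7 on S is monochromatic.
For a fixed S, the K_7 on S has C(7, 2) = 21 edges. P[all 21 edges red] = (1/2)^21, and likewise for blue, so P[monochromatic] = 2·(1/2)^21 = 2^{1 − 21} = 1/1048576.
By linearity: E[X] = C(12, 7) · 2^{1 − 21} = 792 · 1/1048576 = 99/131072.
Numerically: E[X] ≈ 0.000755.

E[X] = C(12,7)·2^(1−C(7,2)) = 99/131072 ≈ 0.000755.


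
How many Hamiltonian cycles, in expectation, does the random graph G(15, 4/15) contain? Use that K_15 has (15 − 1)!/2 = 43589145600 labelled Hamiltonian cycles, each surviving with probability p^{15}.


K_15 has (15 − 1)!/2 = 43589145600 labelled Hamiltonian cycles.
For each such Hamiltonian cycle H, let X_H = 1 if all 15 edges of H are present in G. Then P[X_H = 1] = p^{15} = (4/15)^{15} = 1073741824/437893890380859375.
By linearity of expectation: E[X] = Σ_H E[X_H] = 43589145600 · p^{15} = 43589145600 · 1073741824/437893890380859375 = 7704277975826432/72081298828125.
Numerically: E[X] ≈ 107.

E[X] = 43589145600 · (4/15)^{15} = 7704277975826432/72081298828125 ≈ 107.


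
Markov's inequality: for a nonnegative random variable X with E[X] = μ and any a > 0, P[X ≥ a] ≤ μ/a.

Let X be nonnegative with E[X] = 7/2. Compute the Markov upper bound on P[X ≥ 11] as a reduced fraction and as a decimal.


μ = E[X] = 7/2, a = 11.
Markov: P[X ≥ 11] ≤ μ/a = (7/2)/11 = 7/22.
Numerically: ≈ 0.3182.
(Since a = 11 > μ = 3.5000, the bound 7/22 is < 1 and informative.)

P[X ≥ 11] ≤ 7/22 ≈ 0.3182.


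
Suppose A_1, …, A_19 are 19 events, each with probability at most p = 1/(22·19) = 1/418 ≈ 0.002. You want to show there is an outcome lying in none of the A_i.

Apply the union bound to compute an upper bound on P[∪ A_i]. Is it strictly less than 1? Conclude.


Union bound: P[∪_{i=1}^{19} A_i] ≤ Σ_i P[A_i] ≤ 19·p = 19·(1/418) = 1/22.
Numerically: 1/22 ≈ 0.045.
Is 1/22 < 1? YES.
Since P[∪ A_i] ≤ 1/22 < 1, the complement has P[∩ A_i^c] ≥ 1 − 1/22 = 21/22 > 0, so some outcome avoids every A_i.

19·p = 1/22 ≈ 0.045; existence CERTIFIED by the union bound.


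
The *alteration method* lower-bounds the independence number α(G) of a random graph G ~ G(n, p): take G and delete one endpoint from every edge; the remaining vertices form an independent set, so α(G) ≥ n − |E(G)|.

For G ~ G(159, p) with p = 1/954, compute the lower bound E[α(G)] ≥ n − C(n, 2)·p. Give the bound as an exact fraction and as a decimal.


E[|E(G)|] = C(159, 2)·p = 12561 · (1/954) = 79/6.
E[α(G)] ≥ n − E[|E(G)|] = 159 − 79/6 = 875/6.
Numerically: ≈ 145.833.
(This is only a lower bound; the true E[α(G)] may be larger.)

E[α(G)] ≥ 875/6 ≈ 145.833.


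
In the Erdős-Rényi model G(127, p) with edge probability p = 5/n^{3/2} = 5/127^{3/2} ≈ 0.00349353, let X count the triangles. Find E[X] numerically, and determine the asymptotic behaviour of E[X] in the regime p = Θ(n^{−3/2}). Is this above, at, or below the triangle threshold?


Number of potential triangles: C(127, 3) = 333375.
Each occurs with probability p³ ≈ (0.00349353)³ ≈ 4.26376508e-08.
By linearity: E[X] = C(127, 3)·p³ ≈ 333375 · 4.26376508e-08 ≈ 0.014214.
Since α = 3/2 > 1, p = c/n^{3/2} = o(1/n) is below the triangle threshold p ~ 1/n. Asymptotically E[X] ~ (c³/6)·n^{3(1−α)} = (5³/6)·n^{-1.5} → 0, so by Markov's inequality G has no triangles w.h.p.

E[X] ≈ 0.014214; in regime p = Θ(1/n^{3/2}) E[X] tends to 0 (below the triangle threshold p ~ 1/n).


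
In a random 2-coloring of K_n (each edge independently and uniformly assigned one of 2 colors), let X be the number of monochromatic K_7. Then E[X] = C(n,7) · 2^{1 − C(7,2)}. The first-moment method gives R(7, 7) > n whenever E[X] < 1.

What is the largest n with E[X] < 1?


We need C(n, 7) · 2^{1 − 21} < 1, i.e. C(n, 7) < 2^{21 − 1} = 1048576.
Check values of n near the boundary:
  n = 22: C(22, 7) = 170544; 170544 < 1048576? YES
  n = 23: C(23, 7) = 245157; 245157 < 1048576? YES
  n = 24: C(24, 7) = 346104; 346104 < 1048576? YES
  n = 25: C(25, 7) = 480700; 480700 < 1048576? YES
  n = 26: C(26, 7) = 657800; 657800 < 1048576? YES
  n = 27: C(27, 7) = 888030; 888030 < 1048576? YES
  n = 28: C(28, 7) = 1184040; 1184040 < 1048576? NO
  n = 29: C(29, 7) = 1560780; 1560780 < 1048576? NO
  n = 30: C(30, 7) = 2035800; 2035800 < 1048576? NO
The largest n with C(n, 7) < 1048576 is n = 27 (where E[X] = 444015/524288 ≈ 0.8468914). Hence R(7, 7) > 27, i.e. R(7, 7) ≥ 28.

Largest n = 27; hence R(7, 7) > 27.


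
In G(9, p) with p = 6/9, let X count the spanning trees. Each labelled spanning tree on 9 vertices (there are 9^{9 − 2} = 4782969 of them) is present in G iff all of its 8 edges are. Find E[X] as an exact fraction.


K_9 has 9^{9 − 2} = 4782969 labelled spanning trees.
For each such spanning tree H, let X_H = 1 if all 8 edges of H are present in G. Then P[X_H = 1] = p^{8} = (2/3)^{8} = 256/6561.
Summing the indicators: E[X] = Σ_H E[X_H] = 4782969 · p^{8} = 4782969 · 256/6561 = 186624.
Numerically: E[X] ≈ 1.866e+05.

E[X] = 4782969 · (2/3)^{8} = 186624 ≈ 1.866e+05.


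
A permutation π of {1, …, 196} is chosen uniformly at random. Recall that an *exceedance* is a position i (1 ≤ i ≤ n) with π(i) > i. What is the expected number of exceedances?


Write X = Σ_{i=1}^{196} X_i, where X_i = 1_{π(i) > i}.
For each fixed i, π(i) is uniform over {1, …, 196} (marginal of a uniform permutation), so P[π(i) > i] = (n − i)/n. Summing: Σ_{i=1}^{196} (n − i)/n = (0 + 1 + … + 195)/196 = 196(196 − 1)/(2·196) = (196 − 1)/2.
Hence E[X] = Σ_{i=1}^{196} (196 − i)/196 = 195/2 ≈ 97.500.

E[X] = 195/2 = 97.500.


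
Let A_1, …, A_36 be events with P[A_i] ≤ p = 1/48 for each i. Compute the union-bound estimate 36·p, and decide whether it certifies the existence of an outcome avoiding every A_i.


Union bound: P[∪_{i=1}^{36} A_i] ≤ Σ_i P[A_i] ≤ 36·p = 36·(1/48) = 3/4.
Numerically: 3/4 ≈ 0.750.
Is 3/4 < 1? YES.
Since P[∪ A_i] ≤ 3/4 < 1, the complement has P[∩ A_i^c] ≥ 1 − 3/4 = 1/4 > 0, so some outcome avoids every A_i.

36·p = 3/4 ≈ 0.750; existence CERTIFIED by the union bound.


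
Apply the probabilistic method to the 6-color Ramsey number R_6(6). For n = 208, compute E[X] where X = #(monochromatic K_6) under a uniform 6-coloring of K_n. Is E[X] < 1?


E[X] = C(208, 6) · 6^{1 − 15} = 104579959848 · 6^{−14} = 104579959848/78364164096.
As a reduced fraction: E[X] = 4357498327/3265173504 ≈ 1.334538.
Is E[X] < 1? NO.
Since E[X] ≥ 1, the first-moment bound is inconclusive at n = 208; it does NOT by itself certify R_6(6) > 208.

E[X] = 4357498327/3265173504 ≈ 1.334538; E[X] ≥ 1; first-moment method inconclusive here.


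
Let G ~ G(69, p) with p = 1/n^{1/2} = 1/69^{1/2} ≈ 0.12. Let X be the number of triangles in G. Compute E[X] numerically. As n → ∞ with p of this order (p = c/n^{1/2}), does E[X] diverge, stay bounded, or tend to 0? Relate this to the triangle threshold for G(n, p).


Number of potential triangles: C(69, 3) = 52394.
Each occurs with probability p³ ≈ (0.12)³ ≈ 1.74472e-03.
By linearity: E[X] = C(69, 3)·p³ ≈ 52394 · 1.74472e-03 ≈ 91.413.
Since α = 1/2 < 1, p = c/n^{1/2} ≫ 1/n is above the triangle threshold p ~ 1/n. Asymptotically E[X] ~ (c³/6)·n^{3(1−α)} = (1³/6)·n^{1.5} → ∞; triangles are abundant w.h.p.

E[X] ≈ 91.413; in regime p = Θ(1/n^{1/2}) E[X] diverges (above the triangle threshold p ~ 1/n).


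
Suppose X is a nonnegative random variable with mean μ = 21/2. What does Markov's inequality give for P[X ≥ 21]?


μ = E[X] = 21/2, a = 21.
Markov: P[X ≥ 21] ≤ μ/a = (21/2)/21 = 1/2.
Numerically: ≈ 0.5000.
(Since a = 21 > μ = 10.5000, the bound 1/2 is < 1 and informative.)

P[X ≥ 21] ≤ 1/2 ≈ 0.5000.


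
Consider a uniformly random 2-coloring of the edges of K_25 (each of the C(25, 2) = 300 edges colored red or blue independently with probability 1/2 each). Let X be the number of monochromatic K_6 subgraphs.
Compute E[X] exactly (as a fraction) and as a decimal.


Let X = Σ_S X_S over the C(25, 6) = 177100 subsets S of size 6, where X_S = 1 if the K_6 on S is monochromatic.
For a fixed S, the K_6 on S has C(6, 2) = 15 edges. P[all 15 edges red] = (1/2)^15, and likewise for blue, so P[monochromatic] = 2·(1/2)^15 = 2^{1 − 15} = 1/16384.
By linearity: E[X] = C(25, 6) · 2^{1 − 15} = 177100 · 1/16384 = 44275/4096.
Numerically: E[X] ≈ 10.8093.

E[X] = C(25,6)·2^(1−C(6,2)) = 44275/4096 ≈ 10.8093.
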